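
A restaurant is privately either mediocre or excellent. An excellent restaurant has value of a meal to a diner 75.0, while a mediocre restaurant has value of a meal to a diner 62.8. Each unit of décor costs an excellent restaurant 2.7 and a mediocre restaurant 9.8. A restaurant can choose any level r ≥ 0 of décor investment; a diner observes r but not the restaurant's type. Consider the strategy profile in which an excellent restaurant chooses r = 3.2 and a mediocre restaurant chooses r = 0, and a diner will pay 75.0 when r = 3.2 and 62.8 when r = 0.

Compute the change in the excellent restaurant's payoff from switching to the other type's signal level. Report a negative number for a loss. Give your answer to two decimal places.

-3.56

Playing r = 3.2 the excellent restaurant receives 75.0 − 2.7 × 3.2 = 66.36.
Deviating to r = 0 yields 62.8 instead.
Gain from deviating: 62.8 − 66.36 = -3.56.
The gain is negative, so the excellent type's incentive-compatibility constraint is satisfied.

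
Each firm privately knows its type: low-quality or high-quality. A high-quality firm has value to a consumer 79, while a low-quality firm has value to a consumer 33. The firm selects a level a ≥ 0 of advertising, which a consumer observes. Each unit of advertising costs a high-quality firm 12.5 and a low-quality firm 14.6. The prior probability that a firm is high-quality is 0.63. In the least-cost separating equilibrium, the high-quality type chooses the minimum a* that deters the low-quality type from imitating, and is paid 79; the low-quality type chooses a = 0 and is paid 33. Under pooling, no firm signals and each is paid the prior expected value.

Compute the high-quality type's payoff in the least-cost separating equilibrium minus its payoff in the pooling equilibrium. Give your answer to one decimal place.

Least-cost separating signal: a* solves 33 = 79 − 14.6·a*, so a* = (79 − 33)/14.6 ≈ 3.1507.
High-quality type's separating payoff: 79 − 12.5 × a* = 79 − 12.5 × (79 − 33)/14.6 = 79 − 575/14.6 ≈ 39.616.
Pooling payoff: 0.63 × 79 + 0.37 × 33 = 61.98.
Difference: 39.616 − 61.98 = -22.364, i.e. -22.4 to one decimal place.
The high-quality type would prefer the pooling outcome.

-22.4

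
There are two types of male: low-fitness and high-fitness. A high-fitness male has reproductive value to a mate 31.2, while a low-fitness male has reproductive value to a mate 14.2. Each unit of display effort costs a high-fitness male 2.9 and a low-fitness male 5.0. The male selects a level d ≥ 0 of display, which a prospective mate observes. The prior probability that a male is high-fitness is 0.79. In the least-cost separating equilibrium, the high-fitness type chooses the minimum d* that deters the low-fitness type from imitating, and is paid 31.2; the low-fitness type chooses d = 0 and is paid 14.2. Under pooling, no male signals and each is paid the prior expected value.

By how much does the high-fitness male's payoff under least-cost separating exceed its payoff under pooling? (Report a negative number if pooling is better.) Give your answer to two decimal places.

-6.29

Least-cost separating signal: d* solves 14.2 = 31.2 − 5.0·d*, so d* = (31.2 − 14.2)/5.0 = 3.4.
High-fitness type's separating payoff: 31.2 − 2.9 × d* = 31.2 − 2.9 × (31.2 − 14.2)/5.0 = 31.2 − 49.3/5.0 = 21.34.
Pooling payoff: 0.79 × 31.2 + 0.21 × 14.2 = 27.63.
Difference: 21.34 − 27.63 = -6.29.
The high-fitness type would prefer the pooling outcome.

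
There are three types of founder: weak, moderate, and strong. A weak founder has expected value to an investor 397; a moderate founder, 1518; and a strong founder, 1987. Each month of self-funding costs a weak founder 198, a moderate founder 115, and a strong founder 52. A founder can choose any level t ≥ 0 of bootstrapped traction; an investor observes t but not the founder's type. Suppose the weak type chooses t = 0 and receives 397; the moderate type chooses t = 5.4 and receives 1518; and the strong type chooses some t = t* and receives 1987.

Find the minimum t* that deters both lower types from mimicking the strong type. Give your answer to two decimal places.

Moderate type (on-path payoff 1518 − 115×5.4 = 897) won't mimic when 897 ≥ 1987 − 115·t*, i.e. t* ≥ 9.48.
Weak type (on-path payoff 397) won't mimic when 397 ≥ 1987 − 198·t*, i.e. t* ≥ 8.03.
Both must hold, so t* = max(8.03, 9.48) = 9.48. The moderate type's constraint binds.

9.48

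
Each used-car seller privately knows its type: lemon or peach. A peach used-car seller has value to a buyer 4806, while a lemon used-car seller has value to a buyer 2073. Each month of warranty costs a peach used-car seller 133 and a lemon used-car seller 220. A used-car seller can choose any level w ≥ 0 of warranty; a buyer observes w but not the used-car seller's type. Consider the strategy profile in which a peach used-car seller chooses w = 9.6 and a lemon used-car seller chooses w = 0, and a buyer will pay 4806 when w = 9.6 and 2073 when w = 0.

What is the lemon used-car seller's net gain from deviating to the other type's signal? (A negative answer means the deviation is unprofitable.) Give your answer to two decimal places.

Playing w = 0 the lemon used-car seller receives 2073.
Deviating to w = 9.6 brings payment 4806 at cost 220 × 9.6 = 2112, netting 2694.
Gain from deviating: 2694 − 2073 = 621.00.
The gain is positive, so the lemon type's incentive-compatibility constraint is violated — this profile is not a separating equilibrium.

621.00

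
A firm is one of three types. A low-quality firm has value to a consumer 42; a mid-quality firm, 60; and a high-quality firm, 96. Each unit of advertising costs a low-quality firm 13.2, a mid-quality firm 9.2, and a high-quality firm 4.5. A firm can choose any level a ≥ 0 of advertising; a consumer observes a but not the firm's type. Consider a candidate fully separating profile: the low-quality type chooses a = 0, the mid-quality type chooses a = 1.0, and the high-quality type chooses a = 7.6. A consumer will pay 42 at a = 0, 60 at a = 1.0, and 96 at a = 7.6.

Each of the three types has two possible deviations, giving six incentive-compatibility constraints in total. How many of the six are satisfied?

5

High-quality (own payoff 96 − 4.5×7.6 = 61.8): to a=0 gives 42 → no gain ✓; to a=1.0 gives 60 − 4.5×1.0 = 55.5 → no gain ✓.
Low-quality (own payoff 42): to a=1.0 gives 60 − 13.2×1.0 = 46.8 → profitable ✗; to a=7.6 gives 96 − 13.2×7.6 = -4.32 → no gain ✓.
Mid-quality (own payoff 60 − 9.2×1.0 = 50.8): to a=0 gives 42 → no gain ✓; to a=7.6 gives 96 − 9.2×7.6 = 26.08 → no gain ✓.
5 of the 6 constraints hold; not an equilibrium.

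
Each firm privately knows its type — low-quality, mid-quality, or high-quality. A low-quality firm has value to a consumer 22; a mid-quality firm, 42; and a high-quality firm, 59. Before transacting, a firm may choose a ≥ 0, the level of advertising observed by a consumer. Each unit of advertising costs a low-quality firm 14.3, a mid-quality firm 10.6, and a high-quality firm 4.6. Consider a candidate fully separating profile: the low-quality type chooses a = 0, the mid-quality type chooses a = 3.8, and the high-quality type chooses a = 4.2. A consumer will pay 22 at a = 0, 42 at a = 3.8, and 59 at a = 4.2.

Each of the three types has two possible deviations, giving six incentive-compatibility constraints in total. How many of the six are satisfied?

4

High-quality (own payoff 59 − 4.6×4.2 = 39.68): to a=0 gives 22 → no gain ✓; to a=3.8 gives 42 − 4.6×3.8 = 24.52 → no gain ✓.
Mid-quality (own payoff 42 − 10.6×3.8 = 1.72): to a=0 gives 22 → profitable ✗; to a=4.2 gives 59 − 10.6×4.2 = 14.48 → profitable ✗.
Low-quality (own payoff 22): to a=3.8 gives 42 − 14.3×3.8 = -12.34 → no gain ✓; to a=4.2 gives 59 − 14.3×4.2 = -1.06 → no gain ✓.
4 of the 6 constraints hold; not an equilibrium.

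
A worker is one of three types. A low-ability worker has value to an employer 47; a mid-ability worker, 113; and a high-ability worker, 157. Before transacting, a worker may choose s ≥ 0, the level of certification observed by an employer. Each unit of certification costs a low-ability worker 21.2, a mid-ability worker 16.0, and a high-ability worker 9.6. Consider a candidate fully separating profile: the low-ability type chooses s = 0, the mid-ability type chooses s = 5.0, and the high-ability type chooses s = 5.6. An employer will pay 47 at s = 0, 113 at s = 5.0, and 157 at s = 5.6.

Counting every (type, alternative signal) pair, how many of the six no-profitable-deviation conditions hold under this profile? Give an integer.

4

High-ability (own payoff 157 − 9.6×5.6 = 103.24): to s=0 gives 47 → no gain ✓; to s=5.0 gives 113 − 9.6×5.0 = 65 → no gain ✓.
Low-ability (own payoff 47): to s=5.0 gives 113 − 21.2×5.0 = 7 → no gain ✓; to s=5.6 gives 157 − 21.2×5.6 = 38.28 → no gain ✓.
Mid-ability (own payoff 113 − 16.0×5.0 = 33): to s=0 gives 47 → profitable ✗; to s=5.6 gives 157 − 16.0×5.6 = 67.4 → profitable ✗.
4 of the 6 constraints hold; not an equilibrium.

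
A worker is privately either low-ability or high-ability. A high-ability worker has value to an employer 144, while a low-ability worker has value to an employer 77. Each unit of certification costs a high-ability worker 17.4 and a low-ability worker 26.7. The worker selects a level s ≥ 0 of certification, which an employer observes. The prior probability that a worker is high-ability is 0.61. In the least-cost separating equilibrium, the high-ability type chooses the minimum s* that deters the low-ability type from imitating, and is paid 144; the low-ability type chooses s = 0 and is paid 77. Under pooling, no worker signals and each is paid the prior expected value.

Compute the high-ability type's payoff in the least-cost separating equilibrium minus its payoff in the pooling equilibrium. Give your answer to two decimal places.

Least-cost separating signal: s* solves 77 = 144 − 26.7·s*, so s* = (144 − 77)/26.7 ≈ 2.5094.
High-ability type's separating payoff: 144 − 17.4 × s* = 144 − 17.4 × (144 − 77)/26.7 = 144 − 1165.8/26.7 ≈ 100.3371.
Pooling payoff: 0.61 × 144 + 0.39 × 77 = 117.87.
Difference: 100.3371 − 117.87 = -17.5329, i.e. -17.53 to two decimal places.
The high-ability type would prefer the pooling outcome.

-17.53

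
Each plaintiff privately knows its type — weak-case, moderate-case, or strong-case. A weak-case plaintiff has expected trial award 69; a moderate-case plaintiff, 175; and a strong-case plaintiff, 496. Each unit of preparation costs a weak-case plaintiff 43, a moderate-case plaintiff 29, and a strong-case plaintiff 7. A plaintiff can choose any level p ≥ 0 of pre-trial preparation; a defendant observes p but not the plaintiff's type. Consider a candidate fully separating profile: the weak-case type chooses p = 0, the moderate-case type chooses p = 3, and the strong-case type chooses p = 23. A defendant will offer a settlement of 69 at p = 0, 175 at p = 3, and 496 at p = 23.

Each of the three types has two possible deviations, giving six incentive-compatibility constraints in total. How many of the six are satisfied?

6

Strong-case (own payoff 496 − 7×23 = 335): to p=0 gives 69 → no gain ✓; to p=3 gives 175 − 7×3 = 154 → no gain ✓.
Weak-case (own payoff 69): to p=3 gives 175 − 43×3 = 46 → no gain ✓; to p=23 gives 496 − 43×23 = -493 → no gain ✓.
Moderate-case (own payoff 175 − 29×3 = 88): to p=0 gives 69 → no gain ✓; to p=23 gives 496 − 29×23 = -171 → no gain ✓.
6 of the 6 constraints hold; this profile is a separating equilibrium.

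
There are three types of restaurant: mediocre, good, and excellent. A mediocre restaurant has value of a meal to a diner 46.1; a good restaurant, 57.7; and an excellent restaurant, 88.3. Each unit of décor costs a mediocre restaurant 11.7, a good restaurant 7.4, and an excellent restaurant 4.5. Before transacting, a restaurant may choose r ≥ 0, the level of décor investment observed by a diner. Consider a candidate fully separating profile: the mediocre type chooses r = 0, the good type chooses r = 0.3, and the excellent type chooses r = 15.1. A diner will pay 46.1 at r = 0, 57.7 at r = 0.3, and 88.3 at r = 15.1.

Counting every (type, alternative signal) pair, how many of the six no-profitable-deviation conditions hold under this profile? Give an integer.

3

Mediocre (own payoff 46.1): to r=0.3 gives 57.7 − 11.7×0.3 = 54.19 → profitable ✗; to r=15.1 gives 88.3 − 11.7×15.1 = -88.37 → no gain ✓.
Good (own payoff 57.7 − 7.4×0.3 = 55.48): to r=0 gives 46.1 → no gain ✓; to r=15.1 gives 88.3 − 7.4×15.1 = -23.44 → no gain ✓.
Excellent (own payoff 88.3 − 4.5×15.1 = 20.35): to r=0 gives 46.1 → profitable ✗; to r=0.3 gives 57.7 − 4.5×0.3 = 56.35 → profitable ✗.
3 of the 6 constraints hold; not an equilibrium.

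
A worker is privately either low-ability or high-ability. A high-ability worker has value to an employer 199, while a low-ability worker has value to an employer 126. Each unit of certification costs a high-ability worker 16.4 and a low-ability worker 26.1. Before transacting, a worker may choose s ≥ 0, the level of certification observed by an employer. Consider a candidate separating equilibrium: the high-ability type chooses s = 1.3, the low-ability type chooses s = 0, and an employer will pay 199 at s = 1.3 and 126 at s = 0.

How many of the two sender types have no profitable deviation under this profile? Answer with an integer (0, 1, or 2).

High-ability type: signal → 199 − 16.4 × 1.3 = 177.68; deviate to 0 → 126. IC holds (177.68 ≥ 126).
Low-ability type: stay at 0 → 126; mimic → 199 − 26.1 × 1.3 = 165.07. IC fails (126 < 165.07).
1 of 2 constraints hold, so this profile is not an equilibrium.

1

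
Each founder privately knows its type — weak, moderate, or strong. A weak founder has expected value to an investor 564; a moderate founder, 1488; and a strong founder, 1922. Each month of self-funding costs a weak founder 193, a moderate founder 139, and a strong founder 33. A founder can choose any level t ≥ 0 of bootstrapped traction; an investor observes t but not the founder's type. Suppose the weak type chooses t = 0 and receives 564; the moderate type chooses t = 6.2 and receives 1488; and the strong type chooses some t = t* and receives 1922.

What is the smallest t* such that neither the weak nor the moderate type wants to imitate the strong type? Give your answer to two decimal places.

9.32

Moderate type (on-path payoff 1488 − 139×6.2 = 626.2) won't mimic when 626.2 ≥ 1922 − 139·t*, i.e. t* ≥ 9.32.
Weak type (on-path payoff 564) won't mimic when 564 ≥ 1922 − 193·t*, i.e. t* ≥ 7.04.
Both must hold, so t* = max(7.04, 9.32) = 9.32. The moderate type's constraint binds.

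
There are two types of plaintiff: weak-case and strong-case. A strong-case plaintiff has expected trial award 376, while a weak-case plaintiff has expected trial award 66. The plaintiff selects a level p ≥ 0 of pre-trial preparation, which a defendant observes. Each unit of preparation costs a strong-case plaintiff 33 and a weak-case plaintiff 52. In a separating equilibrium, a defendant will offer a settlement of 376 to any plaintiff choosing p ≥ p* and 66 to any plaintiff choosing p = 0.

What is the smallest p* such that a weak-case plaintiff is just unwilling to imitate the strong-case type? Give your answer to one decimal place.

6.0

A weak-case plaintiff choosing p = 0 receives 66.
Imitating at p* instead would pay 376 at cost 52·p*, netting 376 − 52·p*.
Indifference: 66 = 376 − 52·p*, so p* = (376 − 66) / 52 ≈ 6.0.
At p* the weak-case type's incentive constraint just binds; the strong-case type strictly prefers p* since its per-unit cost is lower.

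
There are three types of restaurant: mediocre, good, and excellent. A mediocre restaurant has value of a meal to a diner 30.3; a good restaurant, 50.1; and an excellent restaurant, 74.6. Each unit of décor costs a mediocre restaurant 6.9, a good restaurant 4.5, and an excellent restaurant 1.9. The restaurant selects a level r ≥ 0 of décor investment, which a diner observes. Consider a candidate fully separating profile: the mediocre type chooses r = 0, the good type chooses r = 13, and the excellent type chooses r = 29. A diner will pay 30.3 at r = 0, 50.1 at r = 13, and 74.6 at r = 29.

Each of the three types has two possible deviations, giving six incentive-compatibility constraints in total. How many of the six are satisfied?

3

Mediocre (own payoff 30.3): to r=13 gives 50.1 − 6.9×13 = -39.6 → no gain ✓; to r=29 gives 74.6 − 6.9×29 = -125.5 → no gain ✓.
Good (own payoff 50.1 − 4.5×13 = -8.4): to r=0 gives 30.3 → profitable ✗; to r=29 gives 74.6 − 4.5×29 = -55.9 → no gain ✓.
Excellent (own payoff 74.6 − 1.9×29 = 19.5): to r=0 gives 30.3 → profitable ✗; to r=13 gives 50.1 − 1.9×13 = 25.4 → profitable ✗.
3 of the 6 constraints hold; not an equilibrium.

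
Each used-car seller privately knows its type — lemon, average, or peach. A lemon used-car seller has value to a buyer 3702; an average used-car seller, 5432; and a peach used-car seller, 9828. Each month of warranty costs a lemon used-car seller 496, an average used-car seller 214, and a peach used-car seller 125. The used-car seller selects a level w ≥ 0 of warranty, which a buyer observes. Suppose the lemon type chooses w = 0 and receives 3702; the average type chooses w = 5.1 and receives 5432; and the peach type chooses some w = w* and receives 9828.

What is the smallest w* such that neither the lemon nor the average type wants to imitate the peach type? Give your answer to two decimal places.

25.64

Lemon type (on-path payoff 3702) won't mimic when 3702 ≥ 9828 − 496·w*, i.e. w* ≥ 12.35.
Average type (on-path payoff 5432 − 214×5.1 = 4340.6) won't mimic when 4340.6 ≥ 9828 − 214·w*, i.e. w* ≥ 25.64.
Both must hold, so w* = max(12.35, 25.64) = 25.64. The average type's constraint binds.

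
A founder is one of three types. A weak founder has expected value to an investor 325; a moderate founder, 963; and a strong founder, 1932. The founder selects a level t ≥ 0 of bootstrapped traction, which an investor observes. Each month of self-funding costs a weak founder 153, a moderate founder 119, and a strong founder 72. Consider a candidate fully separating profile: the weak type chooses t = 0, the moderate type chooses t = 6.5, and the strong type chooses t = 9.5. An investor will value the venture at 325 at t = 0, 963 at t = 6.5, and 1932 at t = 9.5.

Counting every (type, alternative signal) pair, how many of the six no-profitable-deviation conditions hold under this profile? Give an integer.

3

Strong (own payoff 1932 − 72×9.5 = 1248): to t=0 gives 325 → no gain ✓; to t=6.5 gives 963 − 72×6.5 = 495 → no gain ✓.
Weak (own payoff 325): to t=6.5 gives 963 − 153×6.5 = -31.5 → no gain ✓; to t=9.5 gives 1932 − 153×9.5 = 478.5 → profitable ✗.
Moderate (own payoff 963 − 119×6.5 = 189.5): to t=0 gives 325 → profitable ✗; to t=9.5 gives 1932 − 119×9.5 = 801.5 → profitable ✗.
3 of the 6 constraints hold; not an equilibrium.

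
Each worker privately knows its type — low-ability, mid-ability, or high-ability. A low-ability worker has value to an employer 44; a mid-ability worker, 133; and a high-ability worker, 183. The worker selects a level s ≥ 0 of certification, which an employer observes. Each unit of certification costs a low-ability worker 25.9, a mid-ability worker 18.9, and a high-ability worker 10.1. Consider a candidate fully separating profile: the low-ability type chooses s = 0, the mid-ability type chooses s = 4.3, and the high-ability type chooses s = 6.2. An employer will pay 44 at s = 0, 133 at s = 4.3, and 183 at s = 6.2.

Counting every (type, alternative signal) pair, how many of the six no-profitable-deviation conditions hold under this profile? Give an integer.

Mid-ability (own payoff 133 − 18.9×4.3 = 51.73): to s=0 gives 44 → no gain ✓; to s=6.2 gives 183 − 18.9×6.2 = 65.82 → profitable ✗.
Low-ability (own payoff 44): to s=4.3 gives 133 − 25.9×4.3 = 21.63 → no gain ✓; to s=6.2 gives 183 − 25.9×6.2 = 22.42 → no gain ✓.
High-ability (own payoff 183 − 10.1×6.2 = 120.38): to s=0 gives 44 → no gain ✓; to s=4.3 gives 133 − 10.1×4.3 = 89.57 → no gain ✓.
5 of the 6 constraints hold; not an equilibrium.

5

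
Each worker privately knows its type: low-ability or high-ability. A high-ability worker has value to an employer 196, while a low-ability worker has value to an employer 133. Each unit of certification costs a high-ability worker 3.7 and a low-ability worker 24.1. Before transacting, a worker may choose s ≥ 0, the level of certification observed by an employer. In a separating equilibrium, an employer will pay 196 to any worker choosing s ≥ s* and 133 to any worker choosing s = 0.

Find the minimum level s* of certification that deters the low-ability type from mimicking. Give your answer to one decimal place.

A low-ability worker choosing s = 0 receives 133.
Imitating at s* instead would pay 196 at cost 24.1·s*, netting 196 − 24.1·s*.
Indifference: 133 = 196 − 24.1·s*, so s* = (196 − 133) / 24.1 ≈ 2.6.
At s* the low-ability type's incentive constraint just binds; the high-ability type strictly prefers s* since its per-unit cost is lower.

2.6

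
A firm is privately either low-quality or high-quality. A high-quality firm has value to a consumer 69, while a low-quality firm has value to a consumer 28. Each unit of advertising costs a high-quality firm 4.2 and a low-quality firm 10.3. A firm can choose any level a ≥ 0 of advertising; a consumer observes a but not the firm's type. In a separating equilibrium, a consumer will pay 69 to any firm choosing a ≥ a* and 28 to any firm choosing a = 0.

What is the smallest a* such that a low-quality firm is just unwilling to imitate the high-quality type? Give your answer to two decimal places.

A low-quality firm choosing a = 0 receives 28.
Imitating at a* instead would pay 69 at cost 10.3·a*, netting 69 − 10.3·a*.
Indifference: 28 = 69 − 10.3·a*, so a* = (69 − 28) / 10.3 ≈ 3.98.
At a* the low-quality type's incentive constraint just binds; the high-quality type strictly prefers a* since its per-unit cost is lower.

3.98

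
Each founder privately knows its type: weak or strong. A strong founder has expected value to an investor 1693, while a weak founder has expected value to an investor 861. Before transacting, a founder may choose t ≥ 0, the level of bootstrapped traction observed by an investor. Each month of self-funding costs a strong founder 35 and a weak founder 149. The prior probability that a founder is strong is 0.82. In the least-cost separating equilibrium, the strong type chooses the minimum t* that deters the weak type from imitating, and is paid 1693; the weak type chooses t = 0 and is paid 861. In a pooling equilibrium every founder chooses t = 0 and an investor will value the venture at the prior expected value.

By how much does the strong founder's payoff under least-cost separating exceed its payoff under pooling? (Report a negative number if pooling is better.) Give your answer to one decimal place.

Least-cost separating signal: t* solves 861 = 1693 − 149·t*, so t* = (1693 − 861)/149 ≈ 5.5839.
Strong type's separating payoff: 1693 − 35 × t* = 1693 − 35 × (1693 − 861)/149 = 1693 − 29120/149 ≈ 1497.564.
Pooling payoff: 0.82 × 1693 + 0.18 × 861 = 1543.24.
Difference: 1497.564 − 1543.24 = -45.676, i.e. -45.7 to one decimal place.
The strong type would prefer the pooling outcome.

-45.7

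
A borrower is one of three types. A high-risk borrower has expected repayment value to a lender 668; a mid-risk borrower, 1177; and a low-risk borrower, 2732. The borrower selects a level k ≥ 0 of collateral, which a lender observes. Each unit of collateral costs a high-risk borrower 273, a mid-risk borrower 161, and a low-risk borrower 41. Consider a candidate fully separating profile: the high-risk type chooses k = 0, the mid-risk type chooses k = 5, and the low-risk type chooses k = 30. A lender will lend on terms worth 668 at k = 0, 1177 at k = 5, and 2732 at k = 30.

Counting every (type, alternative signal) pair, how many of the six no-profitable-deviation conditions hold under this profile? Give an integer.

Mid-risk (own payoff 1177 − 161×5 = 372): to k=0 gives 668 → profitable ✗; to k=30 gives 2732 − 161×30 = -2098 → no gain ✓.
Low-risk (own payoff 2732 − 41×30 = 1502): to k=0 gives 668 → no gain ✓; to k=5 gives 1177 − 41×5 = 972 → no gain ✓.
High-risk (own payoff 668): to k=5 gives 1177 − 273×5 = -188 → no gain ✓; to k=30 gives 2732 − 273×30 = -5458 → no gain ✓.
5 of the 6 constraints hold; not an equilibrium.

5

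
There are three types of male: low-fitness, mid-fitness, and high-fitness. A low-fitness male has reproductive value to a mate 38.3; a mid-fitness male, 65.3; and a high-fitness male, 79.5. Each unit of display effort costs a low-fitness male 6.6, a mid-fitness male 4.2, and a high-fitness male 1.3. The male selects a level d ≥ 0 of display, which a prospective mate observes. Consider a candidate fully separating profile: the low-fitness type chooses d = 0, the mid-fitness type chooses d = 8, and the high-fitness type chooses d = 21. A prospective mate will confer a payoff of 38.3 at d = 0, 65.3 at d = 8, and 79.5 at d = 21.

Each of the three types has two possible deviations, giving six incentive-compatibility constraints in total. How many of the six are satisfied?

Low-fitness (own payoff 38.3): to d=8 gives 65.3 − 6.6×8 = 12.5 → no gain ✓; to d=21 gives 79.5 − 6.6×21 = -59.1 → no gain ✓.
High-fitness (own payoff 79.5 − 1.3×21 = 52.2): to d=0 gives 38.3 → no gain ✓; to d=8 gives 65.3 − 1.3×8 = 54.9 → profitable ✗.
Mid-fitness (own payoff 65.3 − 4.2×8 = 31.7): to d=0 gives 38.3 → profitable ✗; to d=21 gives 79.5 − 4.2×21 = -8.7 → no gain ✓.
4 of the 6 constraints hold; not an equilibrium.

4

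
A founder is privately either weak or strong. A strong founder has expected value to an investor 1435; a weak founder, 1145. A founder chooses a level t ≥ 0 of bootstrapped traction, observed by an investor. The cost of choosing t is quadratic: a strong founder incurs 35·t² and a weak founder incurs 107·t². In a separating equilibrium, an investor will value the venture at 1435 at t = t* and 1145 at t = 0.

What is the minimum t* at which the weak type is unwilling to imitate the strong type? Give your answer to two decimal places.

1.65

The weak type at t = 0 receives 1145; imitating at t* yields 1435 − 107·t*².
Indifference: 1145 = 1435 − 107·t*², so t*² = (1435 − 1145) / 107 ≈ 2.7103.
t* = √2.7103 ≈ 1.65.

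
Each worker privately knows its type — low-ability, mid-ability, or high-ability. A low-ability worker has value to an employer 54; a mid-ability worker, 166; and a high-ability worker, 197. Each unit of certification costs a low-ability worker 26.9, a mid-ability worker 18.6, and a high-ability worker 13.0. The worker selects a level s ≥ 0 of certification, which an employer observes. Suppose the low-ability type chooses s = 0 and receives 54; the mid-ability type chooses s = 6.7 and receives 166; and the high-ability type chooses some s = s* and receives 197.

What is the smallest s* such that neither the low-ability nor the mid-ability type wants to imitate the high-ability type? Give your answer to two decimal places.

Low-ability type (on-path payoff 54) won't mimic when 54 ≥ 197 − 26.9·s*, i.e. s* ≥ 5.32.
Mid-ability type (on-path payoff 166 − 18.6×6.7 = 41.38) won't mimic when 41.38 ≥ 197 − 18.6·s*, i.e. s* ≥ 8.37.
Both must hold, so s* = max(5.32, 8.37) = 8.37. The mid-ability type's constraint binds.

8.37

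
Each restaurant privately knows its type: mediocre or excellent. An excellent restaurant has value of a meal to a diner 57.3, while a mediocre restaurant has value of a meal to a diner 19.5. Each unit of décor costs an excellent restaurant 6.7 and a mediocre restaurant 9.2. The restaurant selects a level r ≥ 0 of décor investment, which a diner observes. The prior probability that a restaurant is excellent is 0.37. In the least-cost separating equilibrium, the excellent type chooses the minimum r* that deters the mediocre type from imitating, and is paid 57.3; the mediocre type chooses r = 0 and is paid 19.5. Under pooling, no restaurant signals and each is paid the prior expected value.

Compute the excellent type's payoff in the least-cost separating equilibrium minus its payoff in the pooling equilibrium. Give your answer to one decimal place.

Least-cost separating signal: r* solves 19.5 = 57.3 − 9.2·r*, so r* = (57.3 − 19.5)/9.2 ≈ 4.1087.
Excellent type's separating payoff: 57.3 − 6.7 × r* = 57.3 − 6.7 × (57.3 − 19.5)/9.2 = 57.3 − 253.26/9.2 ≈ 29.772.
Pooling payoff: 0.37 × 57.3 + 0.63 × 19.5 = 33.486.
Difference: 29.772 − 33.486 = -3.714, i.e. -3.7 to one decimal place.
The excellent type would prefer the pooling outcome.

-3.7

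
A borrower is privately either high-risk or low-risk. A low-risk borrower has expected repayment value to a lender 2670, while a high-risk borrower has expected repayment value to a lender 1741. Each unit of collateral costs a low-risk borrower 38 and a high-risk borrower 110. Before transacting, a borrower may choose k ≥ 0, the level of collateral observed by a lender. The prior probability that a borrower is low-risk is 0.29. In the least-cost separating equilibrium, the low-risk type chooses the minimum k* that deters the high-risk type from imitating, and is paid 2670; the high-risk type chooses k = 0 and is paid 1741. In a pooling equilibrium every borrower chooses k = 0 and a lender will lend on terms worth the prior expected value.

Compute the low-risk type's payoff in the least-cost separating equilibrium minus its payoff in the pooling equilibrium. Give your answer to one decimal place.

Least-cost separating signal: k* solves 1741 = 2670 − 110·k*, so k* = (2670 − 1741)/110 ≈ 8.4455.
Low-risk type's separating payoff: 2670 − 38 × k* = 2670 − 38 × (2670 − 1741)/110 = 2670 − 35302/110 ≈ 2349.073.
Pooling payoff: 0.29 × 2670 + 0.71 × 1741 = 2010.41.
Difference: 2349.073 − 2010.41 = 338.663, i.e. 338.7 to one decimal place.
The low-risk type prefers to separate.

338.7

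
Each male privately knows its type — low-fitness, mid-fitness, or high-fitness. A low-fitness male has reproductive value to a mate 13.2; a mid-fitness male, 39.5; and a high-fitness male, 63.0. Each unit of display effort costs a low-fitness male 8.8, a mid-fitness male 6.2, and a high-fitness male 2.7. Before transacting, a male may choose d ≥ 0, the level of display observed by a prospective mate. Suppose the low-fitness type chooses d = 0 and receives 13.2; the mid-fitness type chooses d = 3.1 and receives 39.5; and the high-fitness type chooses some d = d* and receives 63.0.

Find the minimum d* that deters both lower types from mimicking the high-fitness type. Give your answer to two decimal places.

Low-fitness type (on-path payoff 13.2) won't mimic when 13.2 ≥ 63.0 − 8.8·d*, i.e. d* ≥ 5.66.
Mid-fitness type (on-path payoff 39.5 − 6.2×3.1 = 20.28) won't mimic when 20.28 ≥ 63.0 − 6.2·d*, i.e. d* ≥ 6.89.
Both must hold, so d* = max(5.66, 6.89) = 6.89. The mid-fitness type's constraint binds.

6.89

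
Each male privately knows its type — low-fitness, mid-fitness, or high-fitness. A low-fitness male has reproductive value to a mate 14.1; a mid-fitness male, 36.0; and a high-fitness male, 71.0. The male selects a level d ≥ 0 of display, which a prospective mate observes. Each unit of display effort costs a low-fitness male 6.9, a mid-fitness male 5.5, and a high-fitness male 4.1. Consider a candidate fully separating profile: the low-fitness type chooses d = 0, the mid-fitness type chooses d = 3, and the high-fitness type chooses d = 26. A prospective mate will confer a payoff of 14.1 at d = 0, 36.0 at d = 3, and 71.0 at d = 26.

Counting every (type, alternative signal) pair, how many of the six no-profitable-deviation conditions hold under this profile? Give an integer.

3

High-fitness (own payoff 71.0 − 4.1×26 = -35.6): to d=0 gives 14.1 → profitable ✗; to d=3 gives 36.0 − 4.1×3 = 23.7 → profitable ✗.
Mid-fitness (own payoff 36.0 − 5.5×3 = 19.5): to d=0 gives 14.1 → no gain ✓; to d=26 gives 71.0 − 5.5×26 = -72 → no gain ✓.
Low-fitness (own payoff 14.1): to d=3 gives 36.0 − 6.9×3 = 15.3 → profitable ✗; to d=26 gives 71.0 − 6.9×26 = -108.4 → no gain ✓.
3 of the 6 constraints hold; not an equilibrium.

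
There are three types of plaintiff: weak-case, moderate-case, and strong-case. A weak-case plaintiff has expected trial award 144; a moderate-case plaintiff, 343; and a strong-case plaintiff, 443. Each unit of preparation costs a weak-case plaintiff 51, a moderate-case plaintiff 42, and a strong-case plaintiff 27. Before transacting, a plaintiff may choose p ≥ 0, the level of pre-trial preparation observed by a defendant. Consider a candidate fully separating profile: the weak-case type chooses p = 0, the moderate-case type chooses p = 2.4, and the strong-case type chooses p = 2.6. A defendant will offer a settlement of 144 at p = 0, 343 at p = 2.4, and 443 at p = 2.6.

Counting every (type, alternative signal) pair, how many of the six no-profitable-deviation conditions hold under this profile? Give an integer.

3

Weak-case (own payoff 144): to p=2.4 gives 343 − 51×2.4 = 220.6 → profitable ✗; to p=2.6 gives 443 − 51×2.6 = 310.4 → profitable ✗.
Moderate-case (own payoff 343 − 42×2.4 = 242.2): to p=0 gives 144 → no gain ✓; to p=2.6 gives 443 − 42×2.6 = 333.8 → profitable ✗.
Strong-case (own payoff 443 − 27×2.6 = 372.8): to p=0 gives 144 → no gain ✓; to p=2.4 gives 343 − 27×2.4 = 278.2 → no gain ✓.
3 of the 6 constraints hold; not an equilibrium.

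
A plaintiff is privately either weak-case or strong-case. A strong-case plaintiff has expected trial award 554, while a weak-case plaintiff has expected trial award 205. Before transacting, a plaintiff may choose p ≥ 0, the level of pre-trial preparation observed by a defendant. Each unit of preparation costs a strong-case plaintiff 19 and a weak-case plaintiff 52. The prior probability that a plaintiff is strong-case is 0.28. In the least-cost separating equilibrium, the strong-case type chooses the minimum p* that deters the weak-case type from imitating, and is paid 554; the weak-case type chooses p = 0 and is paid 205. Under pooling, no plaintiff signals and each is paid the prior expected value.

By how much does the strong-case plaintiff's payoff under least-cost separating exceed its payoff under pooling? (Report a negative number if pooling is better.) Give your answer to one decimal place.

Least-cost separating signal: p* solves 205 = 554 − 52·p*, so p* = (554 − 205)/52 ≈ 6.7115.
Strong-case type's separating payoff: 554 − 19 × p* = 554 − 19 × (554 − 205)/52 = 554 − 6631/52 ≈ 426.481.
Pooling payoff: 0.28 × 554 + 0.72 × 205 = 302.72.
Difference: 426.481 − 302.72 = 123.761, i.e. 123.8 to one decimal place.
The strong-case type prefers to separate.

123.8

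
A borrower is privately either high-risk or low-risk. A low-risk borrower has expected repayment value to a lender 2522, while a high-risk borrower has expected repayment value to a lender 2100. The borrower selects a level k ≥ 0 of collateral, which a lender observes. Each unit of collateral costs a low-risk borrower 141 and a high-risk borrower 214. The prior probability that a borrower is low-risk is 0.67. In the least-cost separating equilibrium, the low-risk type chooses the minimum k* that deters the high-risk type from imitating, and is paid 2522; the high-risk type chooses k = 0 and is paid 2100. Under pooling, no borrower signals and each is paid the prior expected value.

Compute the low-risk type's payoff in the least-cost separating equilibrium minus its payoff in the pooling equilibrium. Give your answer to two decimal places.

Least-cost separating signal: k* solves 2100 = 2522 − 214·k*, so k* = (2522 − 2100)/214 ≈ 1.9720.
Low-risk type's separating payoff: 2522 − 141 × k* = 2522 − 141 × (2522 − 2100)/214 = 2522 − 59502/214 ≈ 2243.9533.
Pooling payoff: 0.67 × 2522 + 0.33 × 2100 = 2382.74.
Difference: 2243.9533 − 2382.74 = -138.7867, i.e. -138.79 to two decimal places.
The low-risk type would prefer the pooling outcome.

-138.79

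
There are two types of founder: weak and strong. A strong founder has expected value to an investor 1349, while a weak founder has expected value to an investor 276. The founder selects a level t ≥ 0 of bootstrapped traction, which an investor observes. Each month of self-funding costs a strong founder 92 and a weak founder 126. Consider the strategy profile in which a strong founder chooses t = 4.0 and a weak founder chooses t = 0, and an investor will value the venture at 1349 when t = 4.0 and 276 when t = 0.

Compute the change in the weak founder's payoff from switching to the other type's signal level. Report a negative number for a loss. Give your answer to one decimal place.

Playing t = 0 the weak founder receives 276.
Deviating to t = 4.0 brings payment 1349 at cost 126 × 4.0 = 504, netting 845.
Gain from deviating: 845 − 276 = 569.0.
The gain is positive, so the weak type's incentive-compatibility constraint is violated — this profile is not a separating equilibrium.

569.0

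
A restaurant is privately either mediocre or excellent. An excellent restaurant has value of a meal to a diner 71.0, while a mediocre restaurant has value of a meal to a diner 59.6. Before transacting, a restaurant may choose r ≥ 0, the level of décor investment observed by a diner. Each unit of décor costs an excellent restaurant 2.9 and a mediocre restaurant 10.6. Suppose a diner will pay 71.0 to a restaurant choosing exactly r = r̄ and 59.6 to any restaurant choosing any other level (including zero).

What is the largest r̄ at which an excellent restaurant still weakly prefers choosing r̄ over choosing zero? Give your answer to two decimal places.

Choosing r̄ yields the excellent type 71.0 − 2.9·r̄; choosing zero yields 59.6.
The excellent type is indifferent at 71.0 − 2.9·r̄ = 59.6, i.e. r̄ = (71.0 − 59.6) / 2.9 ≈ 3.93.
For any r̄ above 3.93 the excellent type would rather pool at zero, so separation collapses.

3.93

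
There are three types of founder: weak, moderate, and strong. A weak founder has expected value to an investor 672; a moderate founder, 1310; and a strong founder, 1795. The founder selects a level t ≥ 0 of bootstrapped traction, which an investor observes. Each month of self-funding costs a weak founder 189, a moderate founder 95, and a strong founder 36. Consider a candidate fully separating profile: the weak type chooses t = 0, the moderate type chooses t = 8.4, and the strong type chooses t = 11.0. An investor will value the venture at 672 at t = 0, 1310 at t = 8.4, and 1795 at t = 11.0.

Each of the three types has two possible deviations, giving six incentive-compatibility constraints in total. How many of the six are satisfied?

4

Weak (own payoff 672): to t=8.4 gives 1310 − 189×8.4 = -277.6 → no gain ✓; to t=11.0 gives 1795 − 189×11.0 = -284 → no gain ✓.
Moderate (own payoff 1310 − 95×8.4 = 512): to t=0 gives 672 → profitable ✗; to t=11.0 gives 1795 − 95×11.0 = 750 → profitable ✗.
Strong (own payoff 1795 − 36×11.0 = 1399): to t=0 gives 672 → no gain ✓; to t=8.4 gives 1310 − 36×8.4 = 1007.6 → no gain ✓.
4 of the 6 constraints hold; not an equilibrium.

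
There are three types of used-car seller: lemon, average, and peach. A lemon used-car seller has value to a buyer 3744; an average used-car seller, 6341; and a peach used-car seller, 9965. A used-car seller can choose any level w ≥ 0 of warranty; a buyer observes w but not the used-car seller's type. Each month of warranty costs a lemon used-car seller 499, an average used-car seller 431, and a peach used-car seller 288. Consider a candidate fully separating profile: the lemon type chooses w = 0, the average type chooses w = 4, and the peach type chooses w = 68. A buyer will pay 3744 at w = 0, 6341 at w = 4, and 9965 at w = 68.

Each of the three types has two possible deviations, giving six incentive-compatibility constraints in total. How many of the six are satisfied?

Peach (own payoff 9965 − 288×68 = -9619): to w=0 gives 3744 → profitable ✗; to w=4 gives 6341 − 288×4 = 5189 → profitable ✗.
Lemon (own payoff 3744): to w=4 gives 6341 − 499×4 = 4345 → profitable ✗; to w=68 gives 9965 − 499×68 = -23967 → no gain ✓.
Average (own payoff 6341 − 431×4 = 4617): to w=0 gives 3744 → no gain ✓; to w=68 gives 9965 − 431×68 = -19343 → no gain ✓.
3 of the 6 constraints hold; not an equilibrium.

3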